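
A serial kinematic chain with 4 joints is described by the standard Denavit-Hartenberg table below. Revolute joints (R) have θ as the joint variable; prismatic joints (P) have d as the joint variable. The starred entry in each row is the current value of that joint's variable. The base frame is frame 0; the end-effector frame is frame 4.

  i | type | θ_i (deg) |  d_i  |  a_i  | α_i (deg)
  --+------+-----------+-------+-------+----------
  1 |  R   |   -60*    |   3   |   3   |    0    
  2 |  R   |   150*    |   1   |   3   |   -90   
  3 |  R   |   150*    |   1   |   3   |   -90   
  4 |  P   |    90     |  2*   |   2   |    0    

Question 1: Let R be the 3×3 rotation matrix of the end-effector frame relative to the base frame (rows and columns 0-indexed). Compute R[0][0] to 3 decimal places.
End-effector x-axis (col 0 of R) = (1.0000,0.0000,-0.0000)
R[0][0] = 1.0000

1.000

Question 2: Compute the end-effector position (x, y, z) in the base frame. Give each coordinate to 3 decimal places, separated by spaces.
after link 1: o_1 = (1.5000, -2.5981, 3.0000)
after link 2: o_2 = (1.5000, 0.4019, 4.0000)
after link 3: o_3 = (0.5000, -2.1962, 2.5000)
after link 4: o_4 = (2.5000, -3.1962, 4.2321)

2.500 -3.196 4.232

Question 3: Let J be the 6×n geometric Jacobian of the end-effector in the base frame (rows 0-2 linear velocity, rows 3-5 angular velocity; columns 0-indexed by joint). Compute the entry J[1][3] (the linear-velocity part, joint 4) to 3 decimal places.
prismatic axis z_3 = (0.0000,-0.5000,0.8660)
J_v[:, 3] = z_3; J_ω[:, 3] = (0,0,0)
entry J[1][3] = -0.5000

-0.500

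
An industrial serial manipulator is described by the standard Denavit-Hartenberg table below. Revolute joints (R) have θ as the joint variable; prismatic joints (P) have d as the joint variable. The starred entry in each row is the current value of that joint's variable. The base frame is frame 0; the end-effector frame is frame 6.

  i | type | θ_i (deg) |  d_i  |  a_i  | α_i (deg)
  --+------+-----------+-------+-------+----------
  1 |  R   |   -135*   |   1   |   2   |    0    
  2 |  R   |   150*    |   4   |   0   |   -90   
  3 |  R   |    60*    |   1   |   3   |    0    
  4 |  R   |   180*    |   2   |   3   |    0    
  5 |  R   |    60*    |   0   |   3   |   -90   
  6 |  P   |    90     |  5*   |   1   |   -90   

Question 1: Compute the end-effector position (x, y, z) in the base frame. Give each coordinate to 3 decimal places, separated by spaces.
after link 1: o_1 = (-1.4142, -1.4142, 1.0000)
after link 2: o_2 = (-1.4142, -1.4142, 5.0000)
after link 3: o_3 = (-0.2241, -0.0601, 2.4019)
after link 4: o_4 = (-2.1907, 1.4836, 5.0000)
after link 5: o_5 = (-0.7418, 1.8718, 7.5981)
after link 6: o_6 = (3.6996, 2.0266, 5.0981)

3.700 2.027 5.098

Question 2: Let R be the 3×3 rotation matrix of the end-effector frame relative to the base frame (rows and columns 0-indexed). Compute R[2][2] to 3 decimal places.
End-effector z-axis (col 2 of R) = (-0.4830,-0.1294,-0.8660)
R[2][2] = -0.8660

-0.866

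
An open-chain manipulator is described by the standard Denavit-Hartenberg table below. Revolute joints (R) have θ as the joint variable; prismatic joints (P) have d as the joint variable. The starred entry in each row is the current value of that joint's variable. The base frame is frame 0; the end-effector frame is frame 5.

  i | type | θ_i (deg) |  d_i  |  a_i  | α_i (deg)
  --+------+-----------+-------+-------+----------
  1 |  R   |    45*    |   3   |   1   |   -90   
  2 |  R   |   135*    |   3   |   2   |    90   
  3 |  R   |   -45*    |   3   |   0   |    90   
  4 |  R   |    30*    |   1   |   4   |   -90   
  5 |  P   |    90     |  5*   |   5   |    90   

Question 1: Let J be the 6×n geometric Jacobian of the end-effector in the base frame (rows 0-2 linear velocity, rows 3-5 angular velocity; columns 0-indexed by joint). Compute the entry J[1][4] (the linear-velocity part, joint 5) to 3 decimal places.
prismatic axis z_4 = (0.3598,0.8598,-0.3624)
J_v[:, 4] = z_4; J_ω[:, 4] = (0,0,0)
entry J[1][4] = 0.8598

0.860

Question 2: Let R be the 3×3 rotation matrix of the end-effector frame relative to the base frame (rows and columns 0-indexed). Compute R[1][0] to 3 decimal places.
End-effector x-axis (col 0 of R) = (-0.8536,0.1464,-0.5000)
R[1][0] = 0.1464

0.146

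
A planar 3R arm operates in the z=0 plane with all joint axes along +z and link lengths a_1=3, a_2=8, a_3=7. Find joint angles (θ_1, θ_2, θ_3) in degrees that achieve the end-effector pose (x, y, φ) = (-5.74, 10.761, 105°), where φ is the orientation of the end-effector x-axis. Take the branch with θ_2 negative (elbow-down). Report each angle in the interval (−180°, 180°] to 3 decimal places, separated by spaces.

-91.023 -150.008 -13.969

wrist centre = target − a_3·(cos φ, sin φ) = (-3.9283, 3.9995)
cos θ_2 = (31.4274−3²−8²)/(2·3·8) = -0.8661; θ_2 = -150.0080° (elbow-down)
β = atan2(3.9995,-3.9283) = 134.4851°; ψ = atan2(-3.9990,-3.9288) = -134.4921°
θ_1 = β − ψ = 268.9772°
θ_3 = φ − θ_1 − θ_2 = -13.9692° (wrapped to (-180°,180°])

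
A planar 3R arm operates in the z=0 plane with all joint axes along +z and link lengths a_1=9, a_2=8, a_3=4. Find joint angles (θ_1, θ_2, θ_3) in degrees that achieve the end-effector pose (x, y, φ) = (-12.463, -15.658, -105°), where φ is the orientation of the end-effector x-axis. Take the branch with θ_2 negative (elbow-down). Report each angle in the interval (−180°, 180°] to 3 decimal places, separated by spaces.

wrist centre = target − a_3·(cos φ, sin φ) = (-11.4277, -11.7943)
cos θ_2 = (269.6983−9²−8²)/(2·9·8) = 0.8660; θ_2 = -30.0074° (elbow-down)
β = atan2(-11.7943,-11.4277) = -134.0956°; ψ = atan2(-4.0009,15.9277) = -14.1005°
θ_1 = β − ψ = -119.9951°
θ_3 = φ − θ_1 − θ_2 = 45.0026° (wrapped to (-180°,180°])

-119.995 -30.007 45.003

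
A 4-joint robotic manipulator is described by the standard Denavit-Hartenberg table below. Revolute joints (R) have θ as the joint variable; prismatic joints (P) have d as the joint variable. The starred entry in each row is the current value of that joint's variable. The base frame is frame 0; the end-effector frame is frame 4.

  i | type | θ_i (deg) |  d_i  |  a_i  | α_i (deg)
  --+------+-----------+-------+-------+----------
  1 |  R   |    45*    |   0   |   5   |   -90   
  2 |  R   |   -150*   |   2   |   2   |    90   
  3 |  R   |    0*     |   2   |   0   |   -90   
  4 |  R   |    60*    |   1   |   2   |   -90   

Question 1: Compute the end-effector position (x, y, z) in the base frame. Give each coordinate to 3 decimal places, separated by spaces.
-0.518 3.725 1.268

after link 1: o_1 = (3.5355, 3.5355, 0.0000)
after link 2: o_2 = (0.8966, 3.7250, 1.0000)
after link 3: o_3 = (0.1895, 3.0179, -0.7321)
after link 4: o_4 = (-0.5176, 3.7250, 1.2679)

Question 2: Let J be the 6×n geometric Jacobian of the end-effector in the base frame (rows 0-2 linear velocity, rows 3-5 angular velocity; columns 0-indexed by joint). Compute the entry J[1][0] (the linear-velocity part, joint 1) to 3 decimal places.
axis z_0 = ẑ; lever o_n−o_0 = (-0.5176,3.7250,1.2679)
cross product → J_v[:, 0] = (-3.7250,-0.5176,0.0000)
J_ω[:, 0] = z_0
entry J[1][0] = -0.5176

-0.518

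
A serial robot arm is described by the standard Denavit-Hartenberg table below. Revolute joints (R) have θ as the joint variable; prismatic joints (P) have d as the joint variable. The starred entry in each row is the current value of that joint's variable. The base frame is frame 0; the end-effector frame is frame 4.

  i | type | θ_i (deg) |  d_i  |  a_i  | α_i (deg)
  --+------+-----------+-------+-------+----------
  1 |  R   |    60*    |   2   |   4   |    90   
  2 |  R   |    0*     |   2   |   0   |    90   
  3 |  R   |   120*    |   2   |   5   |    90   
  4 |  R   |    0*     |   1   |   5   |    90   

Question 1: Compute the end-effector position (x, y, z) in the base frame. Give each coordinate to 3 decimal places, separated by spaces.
after link 1: o_1 = (2.0000, 3.4641, 2.0000)
after link 2: o_2 = (3.7321, 2.4641, 2.0000)
after link 3: o_3 = (6.2321, -1.8660, 0.0000)
after link 4: o_4 = (9.5981, -5.6962, 0.0000)

9.598 -5.696 0.000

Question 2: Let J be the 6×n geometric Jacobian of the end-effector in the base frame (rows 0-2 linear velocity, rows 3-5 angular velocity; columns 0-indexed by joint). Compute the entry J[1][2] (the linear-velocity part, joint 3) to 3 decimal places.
-5.866

axis z_2 = (0.0000,-0.0000,-1.0000); lever o_n−o_2 = (5.8660,-8.1603,-2.0000)
cross product → J_v[:, 2] = (-8.1603,-5.8660,-0.0000)
J_ω[:, 2] = z_2
entry J[1][2] = -5.8660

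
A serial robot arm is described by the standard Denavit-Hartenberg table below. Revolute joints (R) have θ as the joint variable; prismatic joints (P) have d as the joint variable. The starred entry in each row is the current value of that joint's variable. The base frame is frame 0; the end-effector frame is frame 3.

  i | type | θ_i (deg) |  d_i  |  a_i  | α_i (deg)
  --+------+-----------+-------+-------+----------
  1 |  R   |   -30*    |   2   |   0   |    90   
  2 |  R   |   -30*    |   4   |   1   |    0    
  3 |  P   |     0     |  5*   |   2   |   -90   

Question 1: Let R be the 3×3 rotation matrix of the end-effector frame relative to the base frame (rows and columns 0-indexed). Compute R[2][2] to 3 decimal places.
0.866

End-effector z-axis (col 2 of R) = (0.4330,-0.2500,0.8660)
R[2][2] = 0.8660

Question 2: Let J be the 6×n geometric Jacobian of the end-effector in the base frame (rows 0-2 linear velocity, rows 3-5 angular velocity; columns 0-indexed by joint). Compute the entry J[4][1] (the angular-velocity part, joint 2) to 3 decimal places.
-0.866

axis z_1 = (-0.5000,-0.8660,0.0000); lever o_n−o_1 = (-2.2500,-9.0933,-1.5000)
cross product → J_v[:, 1] = (1.2990,-0.7500,2.5981)
J_ω[:, 1] = z_1
entry J[4][1] = -0.8660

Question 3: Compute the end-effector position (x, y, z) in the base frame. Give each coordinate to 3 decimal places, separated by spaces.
-2.250 -9.093 0.500

after link 1: o_1 = (0.0000, 0.0000, 2.0000)
after link 2: o_2 = (-1.2500, -3.8971, 1.5000)
after link 3: o_3 = (-2.2500, -9.0933, 0.5000)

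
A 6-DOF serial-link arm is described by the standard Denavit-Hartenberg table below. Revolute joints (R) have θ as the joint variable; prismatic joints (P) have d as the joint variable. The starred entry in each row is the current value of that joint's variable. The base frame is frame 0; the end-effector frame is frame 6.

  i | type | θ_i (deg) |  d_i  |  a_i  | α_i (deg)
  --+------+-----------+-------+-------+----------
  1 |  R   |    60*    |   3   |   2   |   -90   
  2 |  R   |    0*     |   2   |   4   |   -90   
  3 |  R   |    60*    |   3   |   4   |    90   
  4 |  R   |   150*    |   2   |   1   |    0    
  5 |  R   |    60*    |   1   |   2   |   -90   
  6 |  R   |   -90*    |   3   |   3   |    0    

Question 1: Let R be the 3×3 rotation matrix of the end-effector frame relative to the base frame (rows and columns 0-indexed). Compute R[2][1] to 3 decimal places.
End-effector y-axis (col 1 of R) = (-0.8660,-0.0000,0.5000)
R[2][1] = 0.5000

0.500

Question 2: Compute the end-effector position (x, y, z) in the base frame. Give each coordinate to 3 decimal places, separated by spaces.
4.170 12.196 3.098

after link 1: o_1 = (1.0000, 1.7321, 3.0000)
after link 2: o_2 = (1.2679, 6.1962, 3.0000)
after link 3: o_3 = (5.2679, 6.1962, -0.0000)
after link 4: o_4 = (4.4019, 8.1962, -0.5000)
after link 5: o_5 = (2.6699, 9.1962, 0.5000)
after link 6: o_6 = (4.1699, 12.1962, 3.0981)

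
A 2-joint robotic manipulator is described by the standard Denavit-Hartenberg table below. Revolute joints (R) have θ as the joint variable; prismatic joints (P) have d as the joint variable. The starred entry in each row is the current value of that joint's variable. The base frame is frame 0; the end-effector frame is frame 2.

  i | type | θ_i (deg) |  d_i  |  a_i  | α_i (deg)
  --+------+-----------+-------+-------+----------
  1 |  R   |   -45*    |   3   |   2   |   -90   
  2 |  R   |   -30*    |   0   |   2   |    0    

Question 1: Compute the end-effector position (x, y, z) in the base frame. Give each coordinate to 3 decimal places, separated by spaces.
after link 1: o_1 = (1.4142, -1.4142, 3.0000)
after link 2: o_2 = (2.6390, -2.6390, 4.0000)

2.639 -2.639 4.000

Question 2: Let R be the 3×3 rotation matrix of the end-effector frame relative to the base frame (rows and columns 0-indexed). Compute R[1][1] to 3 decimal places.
End-effector y-axis (col 1 of R) = (0.3536,-0.3536,-0.8660)
R[1][1] = -0.3536

-0.354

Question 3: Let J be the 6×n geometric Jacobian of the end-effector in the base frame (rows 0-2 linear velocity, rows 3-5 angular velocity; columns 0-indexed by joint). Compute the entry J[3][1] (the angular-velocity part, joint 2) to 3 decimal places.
0.707

axis z_1 = (0.7071,0.7071,0.0000); lever o_n−o_1 = (1.2247,-1.2247,1.0000)
cross product → J_v[:, 1] = (0.7071,-0.7071,-1.7321)
J_ω[:, 1] = z_1
entry J[3][1] = 0.7071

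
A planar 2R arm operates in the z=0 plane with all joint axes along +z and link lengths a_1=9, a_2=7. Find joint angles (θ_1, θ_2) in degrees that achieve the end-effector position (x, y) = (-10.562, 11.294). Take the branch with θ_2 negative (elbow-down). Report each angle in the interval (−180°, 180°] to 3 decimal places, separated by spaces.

146.167 -30.008

cos θ_2 = (239.1103−9²−7²)/(2·9·7) = 0.8660; θ_2 = -30.0081° (elbow-down)
β = atan2(11.2940,-10.5620) = 133.0818°; ψ = atan2(-3.5009,15.0617) = -13.0852°
θ_1 = β − ψ = 146.1670°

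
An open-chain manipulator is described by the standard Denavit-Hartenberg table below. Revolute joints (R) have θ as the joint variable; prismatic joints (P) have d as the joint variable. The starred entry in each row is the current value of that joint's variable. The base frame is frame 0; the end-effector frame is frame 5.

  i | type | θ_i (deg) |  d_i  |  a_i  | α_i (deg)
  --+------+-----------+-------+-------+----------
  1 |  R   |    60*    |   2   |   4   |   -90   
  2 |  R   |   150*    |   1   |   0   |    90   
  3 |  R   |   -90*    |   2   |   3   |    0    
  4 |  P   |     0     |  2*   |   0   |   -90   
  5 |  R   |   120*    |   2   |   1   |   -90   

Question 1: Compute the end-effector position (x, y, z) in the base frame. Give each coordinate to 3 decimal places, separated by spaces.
after link 1: o_1 = (2.0000, 3.4641, 2.0000)
after link 2: o_2 = (1.1340, 3.9641, 2.0000)
after link 3: o_3 = (4.2321, 3.3301, 0.2679)
after link 4: o_4 = (4.7321, 4.1962, -1.4641)
after link 5: o_5 = (3.2165, 2.5712, -1.7141)

3.217 2.571 -1.714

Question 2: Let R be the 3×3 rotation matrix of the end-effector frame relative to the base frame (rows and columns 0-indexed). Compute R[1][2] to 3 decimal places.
0.650

End-effector z-axis (col 2 of R) = (-0.6250,0.6495,-0.4330)
R[1][2] = 0.6495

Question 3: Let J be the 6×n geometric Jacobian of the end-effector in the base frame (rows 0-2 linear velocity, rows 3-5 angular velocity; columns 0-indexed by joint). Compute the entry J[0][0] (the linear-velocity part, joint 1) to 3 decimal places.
-2.571

axis z_0 = ẑ; lever o_n−o_0 = (3.2165,2.5712,-1.7141)
cross product → J_v[:, 0] = (-2.5712,3.2165,0.0000)
J_ω[:, 0] = z_0
entry J[0][0] = -2.5712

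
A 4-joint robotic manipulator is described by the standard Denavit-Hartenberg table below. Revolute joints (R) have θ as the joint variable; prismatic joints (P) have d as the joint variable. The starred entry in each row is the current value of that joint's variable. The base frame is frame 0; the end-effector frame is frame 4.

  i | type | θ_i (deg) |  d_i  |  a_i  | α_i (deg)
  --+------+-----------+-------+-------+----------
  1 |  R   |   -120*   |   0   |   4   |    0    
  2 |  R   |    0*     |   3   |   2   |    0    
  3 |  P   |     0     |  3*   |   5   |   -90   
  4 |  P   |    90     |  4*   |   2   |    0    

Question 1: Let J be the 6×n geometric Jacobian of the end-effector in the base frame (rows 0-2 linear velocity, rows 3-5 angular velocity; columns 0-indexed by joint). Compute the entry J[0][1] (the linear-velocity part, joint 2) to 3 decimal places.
axis z_1 = (0.0000,0.0000,1.0000); lever o_n−o_1 = (-0.0359,-8.0622,4.0000)
cross product → J_v[:, 1] = (8.0622,-0.0359,0.0000)
J_ω[:, 1] = z_1
entry J[0][1] = 8.0622

8.062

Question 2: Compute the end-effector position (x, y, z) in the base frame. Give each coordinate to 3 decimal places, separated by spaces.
-2.036 -11.526 4.000

after link 1: o_1 = (-2.0000, -3.4641, 0.0000)
after link 2: o_2 = (-3.0000, -5.1962, 3.0000)
after link 3: o_3 = (-5.5000, -9.5263, 6.0000)
after link 4: o_4 = (-2.0359, -11.5263, 4.0000)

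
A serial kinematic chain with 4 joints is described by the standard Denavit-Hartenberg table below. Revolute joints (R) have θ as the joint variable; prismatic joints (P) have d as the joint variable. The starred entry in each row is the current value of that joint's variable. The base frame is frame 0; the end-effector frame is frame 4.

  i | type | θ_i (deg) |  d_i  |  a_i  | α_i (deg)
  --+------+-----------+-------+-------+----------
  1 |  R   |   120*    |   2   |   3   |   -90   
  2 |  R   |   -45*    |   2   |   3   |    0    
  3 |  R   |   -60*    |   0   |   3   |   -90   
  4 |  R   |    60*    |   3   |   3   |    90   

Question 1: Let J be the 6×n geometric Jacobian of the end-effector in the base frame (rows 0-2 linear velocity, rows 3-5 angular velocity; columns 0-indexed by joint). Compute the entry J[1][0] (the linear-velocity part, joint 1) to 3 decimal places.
axis z_0 = ẑ; lever o_n−o_0 = (-2.9093,6.2351,9.2444)
cross product → J_v[:, 0] = (-6.2351,-2.9093,0.0000)
J_ω[:, 0] = z_0
entry J[1][0] = -2.9093

-2.909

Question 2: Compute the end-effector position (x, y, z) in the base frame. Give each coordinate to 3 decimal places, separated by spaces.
-2.909 6.235 9.244

after link 1: o_1 = (-1.5000, 2.5981, 2.0000)
after link 2: o_2 = (-4.2927, 3.4352, 4.1213)
after link 3: o_3 = (-3.9045, 2.7628, 7.0191)
after link 4: o_4 = (-2.9093, 6.2351, 9.2444)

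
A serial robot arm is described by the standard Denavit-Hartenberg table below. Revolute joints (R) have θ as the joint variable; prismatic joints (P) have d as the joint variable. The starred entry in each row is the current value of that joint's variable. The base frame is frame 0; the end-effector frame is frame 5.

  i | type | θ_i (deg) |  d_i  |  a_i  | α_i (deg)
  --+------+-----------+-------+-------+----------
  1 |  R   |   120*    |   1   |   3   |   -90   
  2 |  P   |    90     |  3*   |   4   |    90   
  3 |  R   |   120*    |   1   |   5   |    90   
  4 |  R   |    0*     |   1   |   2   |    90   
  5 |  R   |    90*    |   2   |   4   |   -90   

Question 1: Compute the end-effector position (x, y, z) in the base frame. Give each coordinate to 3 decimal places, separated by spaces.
-11.013 -4.049 -3.830

after link 1: o_1 = (-1.5000, 2.5981, 1.0000)
after link 2: o_2 = (-4.0981, 1.0981, -3.0000)
after link 3: o_3 = (-8.3481, -0.2010, -0.5000)
after link 4: o_4 = (-10.2811, -1.3170, -0.3660)
after link 5: o_5 = (-11.0131, -4.0490, -3.8301)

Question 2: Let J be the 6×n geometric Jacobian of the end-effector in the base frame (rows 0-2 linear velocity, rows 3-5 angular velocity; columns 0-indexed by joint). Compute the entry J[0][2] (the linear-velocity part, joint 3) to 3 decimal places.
axis z_2 = (-0.5000,0.8660,0.0000); lever o_n−o_2 = (-6.9151,-5.1471,-0.8301)
cross product → J_v[:, 2] = (-0.7189,-0.4151,8.5622)
J_ω[:, 2] = z_2
entry J[0][2] = -0.7189

-0.719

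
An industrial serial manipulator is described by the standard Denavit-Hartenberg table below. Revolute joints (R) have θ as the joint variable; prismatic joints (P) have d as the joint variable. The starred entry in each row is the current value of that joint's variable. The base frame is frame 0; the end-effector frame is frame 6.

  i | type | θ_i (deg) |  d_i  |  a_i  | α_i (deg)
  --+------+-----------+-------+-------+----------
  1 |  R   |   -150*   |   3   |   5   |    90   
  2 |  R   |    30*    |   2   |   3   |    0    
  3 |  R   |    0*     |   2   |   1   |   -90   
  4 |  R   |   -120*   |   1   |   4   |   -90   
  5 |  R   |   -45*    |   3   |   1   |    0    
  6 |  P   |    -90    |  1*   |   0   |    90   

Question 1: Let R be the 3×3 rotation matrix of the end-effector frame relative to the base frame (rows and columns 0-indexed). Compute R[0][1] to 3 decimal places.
-0.900

End-effector y-axis (col 1 of R) = (-0.8995,0.0580,0.4330)
R[0][1] = -0.8995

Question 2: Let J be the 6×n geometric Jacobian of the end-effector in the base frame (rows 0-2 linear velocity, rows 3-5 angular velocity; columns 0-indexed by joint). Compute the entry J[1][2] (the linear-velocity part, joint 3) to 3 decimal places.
axis z_2 = (-0.5000,0.8660,0.0000); lever o_n−o_2 = (-4.8819,6.5073,2.5337)
cross product → J_v[:, 2] = (2.1942,1.2668,0.9742)
J_ω[:, 2] = z_2
entry J[1][2] = 1.2668

1.267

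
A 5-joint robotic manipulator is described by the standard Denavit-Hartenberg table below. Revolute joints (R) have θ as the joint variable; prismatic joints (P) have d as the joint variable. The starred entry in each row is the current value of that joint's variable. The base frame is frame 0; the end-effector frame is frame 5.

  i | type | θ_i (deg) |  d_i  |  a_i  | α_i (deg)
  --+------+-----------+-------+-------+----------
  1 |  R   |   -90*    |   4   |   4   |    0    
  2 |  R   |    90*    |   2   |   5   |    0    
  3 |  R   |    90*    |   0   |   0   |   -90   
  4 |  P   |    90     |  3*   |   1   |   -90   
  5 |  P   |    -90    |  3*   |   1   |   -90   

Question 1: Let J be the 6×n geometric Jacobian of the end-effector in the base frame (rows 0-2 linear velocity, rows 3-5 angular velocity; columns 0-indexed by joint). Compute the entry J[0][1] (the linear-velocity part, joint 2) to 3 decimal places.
3.000

axis z_1 = (0.0000,0.0000,1.0000); lever o_n−o_1 = (1.0000,-3.0000,1.0000)
cross product → J_v[:, 1] = (3.0000,1.0000,-0.0000)
J_ω[:, 1] = z_1
entry J[0][1] = 3.0000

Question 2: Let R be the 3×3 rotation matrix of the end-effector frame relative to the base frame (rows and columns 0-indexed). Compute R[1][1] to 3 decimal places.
End-effector y-axis (col 1 of R) = (0.0000,1.0000,-0.0000)
R[1][1] = 1.0000

1.000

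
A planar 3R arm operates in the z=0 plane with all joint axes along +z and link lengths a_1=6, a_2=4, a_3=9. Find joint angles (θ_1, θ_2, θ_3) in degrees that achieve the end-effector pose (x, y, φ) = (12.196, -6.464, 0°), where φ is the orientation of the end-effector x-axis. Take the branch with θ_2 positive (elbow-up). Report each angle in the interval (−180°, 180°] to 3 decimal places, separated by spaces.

-97.382 90.003 7.379

wrist centre = target − a_3·(cos φ, sin φ) = (3.1960, -6.4640)
cos θ_2 = (51.9977−6²−4²)/(2·6·4) = -0.0000; θ_2 = 90.0027° (elbow-up)
β = atan2(-6.4640,3.1960) = -63.6908°; ψ = atan2(4.0000,5.9998) = 33.6909°
θ_1 = β − ψ = -97.3817°
θ_3 = φ − θ_1 − θ_2 = 7.3790° (wrapped to (-180°,180°])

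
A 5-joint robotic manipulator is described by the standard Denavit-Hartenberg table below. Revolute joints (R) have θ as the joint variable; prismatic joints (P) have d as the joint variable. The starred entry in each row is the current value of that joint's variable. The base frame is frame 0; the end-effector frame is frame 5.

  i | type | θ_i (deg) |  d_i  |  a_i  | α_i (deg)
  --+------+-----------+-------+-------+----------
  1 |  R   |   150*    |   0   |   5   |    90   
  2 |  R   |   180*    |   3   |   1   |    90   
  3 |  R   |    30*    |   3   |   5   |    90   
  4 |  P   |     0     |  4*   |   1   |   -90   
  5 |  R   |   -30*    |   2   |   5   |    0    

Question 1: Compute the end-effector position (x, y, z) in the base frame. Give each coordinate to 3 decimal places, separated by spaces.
8.366 -1.902 5.000

after link 1: o_1 = (-4.3301, 2.5000, 0.0000)
after link 2: o_2 = (-1.9641, 4.5981, 0.0000)
after link 3: o_3 = (3.0359, 4.5981, 3.0000)
after link 4: o_4 = (4.0359, 0.5981, 3.0000)
after link 5: o_5 = (8.3660, -1.9019, 5.0000)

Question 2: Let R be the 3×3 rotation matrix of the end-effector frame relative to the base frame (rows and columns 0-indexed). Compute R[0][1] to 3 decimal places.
End-effector y-axis (col 1 of R) = (0.5000,0.8660,0.0000)
R[0][1] = 0.5000

0.500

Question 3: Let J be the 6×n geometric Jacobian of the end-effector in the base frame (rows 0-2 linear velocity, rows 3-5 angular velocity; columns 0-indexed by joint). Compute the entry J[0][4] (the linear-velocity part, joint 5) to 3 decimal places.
axis z_4 = (-0.0000,0.0000,1.0000); lever o_n−o_4 = (4.3301,-2.5000,2.0000)
cross product → J_v[:, 4] = (2.5000,4.3301,0.0000)
J_ω[:, 4] = z_4
entry J[0][4] = 2.5000

2.500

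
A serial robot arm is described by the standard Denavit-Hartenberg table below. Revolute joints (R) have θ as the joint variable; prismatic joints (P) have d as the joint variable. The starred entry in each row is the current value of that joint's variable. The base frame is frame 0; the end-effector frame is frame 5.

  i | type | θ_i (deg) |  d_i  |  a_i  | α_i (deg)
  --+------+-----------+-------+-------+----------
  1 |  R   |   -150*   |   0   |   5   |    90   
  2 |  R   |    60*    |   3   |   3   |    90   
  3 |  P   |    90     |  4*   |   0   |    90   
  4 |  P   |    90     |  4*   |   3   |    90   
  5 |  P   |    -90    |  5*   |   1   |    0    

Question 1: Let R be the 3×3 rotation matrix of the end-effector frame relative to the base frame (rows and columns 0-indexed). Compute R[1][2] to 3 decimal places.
End-effector z-axis (col 2 of R) = (-0.5000,0.8660,0.0000)
R[1][2] = 0.8660

0.866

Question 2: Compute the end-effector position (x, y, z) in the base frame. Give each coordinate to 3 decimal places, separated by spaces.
-16.178 -0.103 1.696

after link 1: o_1 = (-4.3301, -2.5000, 0.0000)
after link 2: o_2 = (-7.1292, -0.6519, 2.5981)
after link 3: o_3 = (-10.1292, -2.3840, 0.5981)
after link 4: o_4 = (-14.1112, -4.6830, 2.5622)
after link 5: o_5 = (-16.1782, -0.1029, 1.6962)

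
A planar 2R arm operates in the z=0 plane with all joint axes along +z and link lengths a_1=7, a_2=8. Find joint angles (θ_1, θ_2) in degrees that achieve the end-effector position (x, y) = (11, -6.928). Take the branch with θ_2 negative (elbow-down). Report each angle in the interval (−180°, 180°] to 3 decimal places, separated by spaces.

cos θ_2 = (168.9972−7²−8²)/(2·7·8) = 0.5000; θ_2 = -60.0017° (elbow-down)
β = atan2(-6.9280,11.0000) = -32.2035°; ψ = atan2(-6.9283,10.9998) = -32.2051°
θ_1 = β − ψ = 0.0017°

0.002 -60.002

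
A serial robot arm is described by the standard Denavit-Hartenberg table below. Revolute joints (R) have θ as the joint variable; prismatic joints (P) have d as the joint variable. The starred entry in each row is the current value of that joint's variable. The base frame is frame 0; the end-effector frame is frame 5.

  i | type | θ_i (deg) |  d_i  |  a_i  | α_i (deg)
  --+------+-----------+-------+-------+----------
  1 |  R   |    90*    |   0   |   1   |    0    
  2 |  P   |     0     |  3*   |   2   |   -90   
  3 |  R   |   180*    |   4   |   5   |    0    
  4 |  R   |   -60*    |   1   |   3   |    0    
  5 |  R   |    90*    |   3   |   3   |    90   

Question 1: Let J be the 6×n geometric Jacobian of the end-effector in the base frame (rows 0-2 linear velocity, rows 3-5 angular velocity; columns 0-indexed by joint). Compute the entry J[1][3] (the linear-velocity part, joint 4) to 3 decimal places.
-1.098

axis z_3 = (-1.0000,0.0000,0.0000); lever o_n−o_3 = (-4.0000,-4.0981,-1.0981)
cross product → J_v[:, 3] = (0.0000,-1.0981,4.0981)
J_ω[:, 3] = z_3
entry J[1][3] = -1.0981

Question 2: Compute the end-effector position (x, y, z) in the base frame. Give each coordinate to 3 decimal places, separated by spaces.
-8.000 -6.098 1.902

after link 1: o_1 = (0.0000, 1.0000, 0.0000)
after link 2: o_2 = (0.0000, 3.0000, 3.0000)
after link 3: o_3 = (-4.0000, -2.0000, 3.0000)
after link 4: o_4 = (-5.0000, -3.5000, 0.4019)
after link 5: o_5 = (-8.0000, -6.0981, 1.9019)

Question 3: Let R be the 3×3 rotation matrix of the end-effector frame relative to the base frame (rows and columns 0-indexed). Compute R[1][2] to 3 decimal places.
-0.500

End-effector z-axis (col 2 of R) = (-0.0000,-0.5000,-0.8660)
R[1][2] = -0.5000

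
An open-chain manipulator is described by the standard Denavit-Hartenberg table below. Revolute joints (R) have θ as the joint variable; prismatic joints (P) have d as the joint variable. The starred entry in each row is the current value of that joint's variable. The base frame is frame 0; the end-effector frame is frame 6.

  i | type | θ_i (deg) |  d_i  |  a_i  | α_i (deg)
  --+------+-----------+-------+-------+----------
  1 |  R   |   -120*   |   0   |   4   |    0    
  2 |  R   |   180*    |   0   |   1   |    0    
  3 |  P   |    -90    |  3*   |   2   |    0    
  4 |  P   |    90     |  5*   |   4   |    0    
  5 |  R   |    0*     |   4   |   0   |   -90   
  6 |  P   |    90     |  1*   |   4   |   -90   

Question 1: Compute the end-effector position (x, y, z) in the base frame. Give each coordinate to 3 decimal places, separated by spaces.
1.366 0.366 8.000

after link 1: o_1 = (-2.0000, -3.4641, 0.0000)
after link 2: o_2 = (-1.5000, -2.5981, 0.0000)
after link 3: o_3 = (0.2321, -3.5981, 3.0000)
after link 4: o_4 = (2.2321, -0.1340, 8.0000)
after link 5: o_5 = (2.2321, -0.1340, 12.0000)
after link 6: o_6 = (1.3660, 0.3660, 8.0000)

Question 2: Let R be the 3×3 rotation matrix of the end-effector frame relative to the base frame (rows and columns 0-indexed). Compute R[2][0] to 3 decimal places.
End-effector x-axis (col 0 of R) = (-0.0000,0.0000,-1.0000)
R[2][0] = -1.0000

-1.000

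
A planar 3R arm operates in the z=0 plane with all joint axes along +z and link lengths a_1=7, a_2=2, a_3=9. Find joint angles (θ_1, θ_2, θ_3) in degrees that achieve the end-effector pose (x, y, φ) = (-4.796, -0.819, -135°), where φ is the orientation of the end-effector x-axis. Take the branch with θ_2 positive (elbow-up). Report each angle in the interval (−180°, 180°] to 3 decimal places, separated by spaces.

60.001 134.988 30.011

wrist centre = target − a_3·(cos φ, sin φ) = (1.5680, 5.5450)
cos θ_2 = (33.2051−7²−2²)/(2·7·2) = -0.7070; θ_2 = 134.9882° (elbow-up)
β = atan2(5.5450,1.5680) = 74.2106°; ψ = atan2(1.4145,5.5861) = 14.2097°
θ_1 = β − ψ = 60.0008°
θ_3 = φ − θ_1 − θ_2 = 30.0110° (wrapped to (-180°,180°])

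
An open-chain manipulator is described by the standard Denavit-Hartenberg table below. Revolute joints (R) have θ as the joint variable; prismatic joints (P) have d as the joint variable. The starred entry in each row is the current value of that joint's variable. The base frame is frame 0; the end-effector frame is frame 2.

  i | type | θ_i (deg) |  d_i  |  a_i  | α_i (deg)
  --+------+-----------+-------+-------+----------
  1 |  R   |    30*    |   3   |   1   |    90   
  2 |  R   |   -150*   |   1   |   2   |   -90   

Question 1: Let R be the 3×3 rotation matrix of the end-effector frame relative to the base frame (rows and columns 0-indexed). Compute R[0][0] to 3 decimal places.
-0.750

End-effector x-axis (col 0 of R) = (-0.7500,-0.4330,-0.5000)
R[0][0] = -0.7500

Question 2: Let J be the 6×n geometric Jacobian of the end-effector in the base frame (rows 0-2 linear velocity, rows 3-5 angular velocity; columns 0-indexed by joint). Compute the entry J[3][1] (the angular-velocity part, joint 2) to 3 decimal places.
axis z_1 = (0.5000,-0.8660,0.0000); lever o_n−o_1 = (-1.0000,-1.7321,-1.0000)
cross product → J_v[:, 1] = (0.8660,0.5000,-1.7321)
J_ω[:, 1] = z_1
entry J[3][1] = 0.5000

0.500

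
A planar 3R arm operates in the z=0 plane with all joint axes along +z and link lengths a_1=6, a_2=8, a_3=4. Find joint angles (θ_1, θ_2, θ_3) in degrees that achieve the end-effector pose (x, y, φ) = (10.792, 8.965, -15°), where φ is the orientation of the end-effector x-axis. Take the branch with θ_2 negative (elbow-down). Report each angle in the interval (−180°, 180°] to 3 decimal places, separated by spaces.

wrist centre = target − a_3·(cos φ, sin φ) = (6.9283, 10.0003)
cos θ_2 = (148.0068−6²−8²)/(2·6·8) = 0.5001; θ_2 = -59.9953° (elbow-down)
β = atan2(10.0003,6.9283) = 55.2854°; ψ = atan2(-6.9279,10.0006) = -34.7122°
θ_1 = β − ψ = 89.9976°
θ_3 = φ − θ_1 − θ_2 = -45.0023° (wrapped to (-180°,180°])

89.998 -59.995 -45.002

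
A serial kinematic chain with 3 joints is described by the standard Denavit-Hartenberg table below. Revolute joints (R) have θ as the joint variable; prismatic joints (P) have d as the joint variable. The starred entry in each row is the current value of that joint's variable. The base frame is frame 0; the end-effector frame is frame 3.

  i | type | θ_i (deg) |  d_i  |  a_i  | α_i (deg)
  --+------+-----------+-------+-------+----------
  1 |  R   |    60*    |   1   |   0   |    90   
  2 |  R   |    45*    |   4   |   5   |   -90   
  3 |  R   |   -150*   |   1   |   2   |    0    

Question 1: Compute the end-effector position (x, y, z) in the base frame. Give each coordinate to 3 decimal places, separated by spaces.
5.132 -1.111 4.018

after link 1: o_1 = (0.0000, 0.0000, 1.0000)
after link 2: o_2 = (5.2319, 1.0619, 4.5355)
after link 3: o_3 = (5.1320, -1.1112, 4.0179)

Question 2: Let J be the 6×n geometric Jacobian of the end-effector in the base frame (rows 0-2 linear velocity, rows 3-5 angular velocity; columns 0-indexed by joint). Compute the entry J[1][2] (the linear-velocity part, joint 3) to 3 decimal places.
-0.254

axis z_2 = (-0.3536,-0.6124,0.7071); lever o_n−o_2 = (-0.0999,-2.1730,-0.5176)
cross product → J_v[:, 2] = (1.8536,-0.2537,0.7071)
J_ω[:, 2] = z_2
entry J[1][2] = -0.2537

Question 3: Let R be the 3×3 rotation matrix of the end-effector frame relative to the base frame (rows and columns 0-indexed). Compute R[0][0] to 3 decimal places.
End-effector x-axis (col 0 of R) = (0.1268,-0.7803,-0.6124)
R[0][0] = 0.1268

0.127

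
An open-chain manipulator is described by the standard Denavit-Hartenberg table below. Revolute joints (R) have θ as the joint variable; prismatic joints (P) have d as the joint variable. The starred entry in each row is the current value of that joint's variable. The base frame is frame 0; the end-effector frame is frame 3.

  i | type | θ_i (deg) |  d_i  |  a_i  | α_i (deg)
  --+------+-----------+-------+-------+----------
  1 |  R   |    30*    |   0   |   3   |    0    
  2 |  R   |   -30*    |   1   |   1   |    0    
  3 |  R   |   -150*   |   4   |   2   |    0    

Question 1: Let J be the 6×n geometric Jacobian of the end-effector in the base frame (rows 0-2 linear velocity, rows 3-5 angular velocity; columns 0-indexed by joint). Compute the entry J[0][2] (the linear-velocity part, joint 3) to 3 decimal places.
axis z_2 = (0.0000,0.0000,1.0000); lever o_n−o_2 = (-1.7321,-1.0000,4.0000)
cross product → J_v[:, 2] = (1.0000,-1.7321,0.0000)
J_ω[:, 2] = z_2
entry J[0][2] = 1.0000

1.000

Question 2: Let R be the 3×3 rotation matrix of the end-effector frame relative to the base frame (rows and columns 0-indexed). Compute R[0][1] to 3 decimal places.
End-effector y-axis (col 1 of R) = (0.5000,-0.8660,0.0000)
R[0][1] = 0.5000

0.500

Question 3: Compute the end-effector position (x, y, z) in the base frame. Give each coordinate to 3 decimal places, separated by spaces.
1.866 0.500 5.000

after link 1: o_1 = (2.5981, 1.5000, 0.0000)
after link 2: o_2 = (3.5981, 1.5000, 1.0000)
after link 3: o_3 = (1.8660, 0.5000, 5.0000)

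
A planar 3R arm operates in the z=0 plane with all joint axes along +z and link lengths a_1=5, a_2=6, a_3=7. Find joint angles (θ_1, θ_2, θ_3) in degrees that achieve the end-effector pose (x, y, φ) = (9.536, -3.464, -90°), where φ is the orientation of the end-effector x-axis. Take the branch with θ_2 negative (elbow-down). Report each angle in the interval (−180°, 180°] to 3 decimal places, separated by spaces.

wrist centre = target − a_3·(cos φ, sin φ) = (9.5360, 3.5360)
cos θ_2 = (103.4386−5²−6²)/(2·5·6) = 0.7073; θ_2 = -44.9835° (elbow-down)
β = atan2(3.5360,9.5360) = 20.3451°; ψ = atan2(-4.2414,9.2439) = -24.6474°
θ_1 = β − ψ = 44.9924°
θ_3 = φ − θ_1 − θ_2 = -90.0089° (wrapped to (-180°,180°])

44.992 -44.984 -90.009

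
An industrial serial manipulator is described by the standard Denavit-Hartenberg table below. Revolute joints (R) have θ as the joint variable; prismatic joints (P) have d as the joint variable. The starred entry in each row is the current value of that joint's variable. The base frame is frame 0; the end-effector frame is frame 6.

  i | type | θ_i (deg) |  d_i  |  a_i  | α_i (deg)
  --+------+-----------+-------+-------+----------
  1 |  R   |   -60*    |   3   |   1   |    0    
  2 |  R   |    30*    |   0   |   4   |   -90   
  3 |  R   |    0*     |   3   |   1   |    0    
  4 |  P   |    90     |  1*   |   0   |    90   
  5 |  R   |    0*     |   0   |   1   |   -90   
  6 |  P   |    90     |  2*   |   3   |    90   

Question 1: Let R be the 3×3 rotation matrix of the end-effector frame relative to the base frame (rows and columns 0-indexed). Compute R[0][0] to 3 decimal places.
End-effector x-axis (col 0 of R) = (-0.8660,0.5000,-0.0000)
R[0][0] = -0.8660

-0.866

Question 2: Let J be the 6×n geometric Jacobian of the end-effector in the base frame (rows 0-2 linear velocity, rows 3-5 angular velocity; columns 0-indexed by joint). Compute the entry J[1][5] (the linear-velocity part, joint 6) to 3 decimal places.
0.866

prismatic axis z_5 = (0.5000,0.8660,0.0000)
J_v[:, 5] = z_5; J_ω[:, 5] = (0,0,0)
entry J[1][5] = 0.8660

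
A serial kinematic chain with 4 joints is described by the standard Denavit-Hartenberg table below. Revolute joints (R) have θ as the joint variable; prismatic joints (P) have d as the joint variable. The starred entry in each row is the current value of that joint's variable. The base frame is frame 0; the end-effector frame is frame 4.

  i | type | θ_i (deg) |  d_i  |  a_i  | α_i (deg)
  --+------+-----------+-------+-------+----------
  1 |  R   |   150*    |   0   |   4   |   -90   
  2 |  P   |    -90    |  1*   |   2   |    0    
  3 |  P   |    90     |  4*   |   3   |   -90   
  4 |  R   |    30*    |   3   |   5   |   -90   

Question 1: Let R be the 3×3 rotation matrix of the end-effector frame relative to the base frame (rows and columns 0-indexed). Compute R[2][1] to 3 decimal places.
End-effector y-axis (col 1 of R) = (0.0000,0.0000,1.0000)
R[2][1] = 1.0000

1.000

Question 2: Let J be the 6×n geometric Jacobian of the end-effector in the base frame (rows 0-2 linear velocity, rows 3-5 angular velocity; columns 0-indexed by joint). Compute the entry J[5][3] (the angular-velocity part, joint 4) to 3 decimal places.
-1.000

axis z_3 = (-0.0000,-0.0000,-1.0000); lever o_n−o_3 = (-2.5000,4.3301,-3.0000)
cross product → J_v[:, 3] = (4.3301,2.5000,-0.0000)
J_ω[:, 3] = z_3
entry J[5][3] = -1.0000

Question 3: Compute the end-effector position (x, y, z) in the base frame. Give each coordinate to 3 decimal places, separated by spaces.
-11.062 3.500 -1.000

after link 1: o_1 = (-3.4641, 2.0000, 0.0000)
after link 2: o_2 = (-3.9641, 1.1340, 2.0000)
after link 3: o_3 = (-8.5622, -0.8301, 2.0000)
after link 4: o_4 = (-11.0622, 3.5000, -1.0000)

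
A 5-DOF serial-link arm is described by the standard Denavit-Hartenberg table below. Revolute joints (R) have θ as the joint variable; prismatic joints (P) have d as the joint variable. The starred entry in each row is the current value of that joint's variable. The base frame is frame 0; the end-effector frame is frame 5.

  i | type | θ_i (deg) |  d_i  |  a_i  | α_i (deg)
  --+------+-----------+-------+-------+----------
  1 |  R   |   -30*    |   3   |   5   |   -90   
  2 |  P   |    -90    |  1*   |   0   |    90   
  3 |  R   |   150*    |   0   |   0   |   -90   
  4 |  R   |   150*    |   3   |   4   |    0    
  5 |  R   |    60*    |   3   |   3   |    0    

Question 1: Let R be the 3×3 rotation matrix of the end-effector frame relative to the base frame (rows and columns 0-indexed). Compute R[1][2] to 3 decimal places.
-0.750

End-effector z-axis (col 2 of R) = (-0.4330,-0.7500,-0.5000)
R[1][2] = -0.7500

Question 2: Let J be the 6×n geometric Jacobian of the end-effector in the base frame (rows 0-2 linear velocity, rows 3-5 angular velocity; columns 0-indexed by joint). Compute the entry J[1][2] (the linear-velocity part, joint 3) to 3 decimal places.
axis z_2 = (-0.8660,0.5000,0.0000); lever o_n−o_2 = (-3.6806,-7.3750,2.2500)
cross product → J_v[:, 2] = (1.1250,1.9486,8.2272)
J_ω[:, 2] = z_2
entry J[1][2] = 1.9486

1.949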